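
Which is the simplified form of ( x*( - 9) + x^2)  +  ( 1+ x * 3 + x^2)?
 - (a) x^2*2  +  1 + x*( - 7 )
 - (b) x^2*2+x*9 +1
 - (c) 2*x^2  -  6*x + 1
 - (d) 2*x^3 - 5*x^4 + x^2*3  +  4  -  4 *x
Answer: c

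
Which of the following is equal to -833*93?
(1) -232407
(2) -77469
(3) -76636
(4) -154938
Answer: 2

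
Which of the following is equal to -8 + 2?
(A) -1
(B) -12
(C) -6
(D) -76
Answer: C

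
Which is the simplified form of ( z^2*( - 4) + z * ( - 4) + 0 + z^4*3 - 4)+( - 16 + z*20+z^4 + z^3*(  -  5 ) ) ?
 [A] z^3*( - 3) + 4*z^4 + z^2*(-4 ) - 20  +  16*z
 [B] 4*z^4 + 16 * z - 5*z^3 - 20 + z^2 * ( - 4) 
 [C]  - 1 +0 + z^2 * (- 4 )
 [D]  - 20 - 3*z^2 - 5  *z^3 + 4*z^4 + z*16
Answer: B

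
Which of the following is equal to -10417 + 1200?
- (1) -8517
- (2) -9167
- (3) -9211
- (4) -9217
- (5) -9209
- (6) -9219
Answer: 4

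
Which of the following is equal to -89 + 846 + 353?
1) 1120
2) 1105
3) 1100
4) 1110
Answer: 4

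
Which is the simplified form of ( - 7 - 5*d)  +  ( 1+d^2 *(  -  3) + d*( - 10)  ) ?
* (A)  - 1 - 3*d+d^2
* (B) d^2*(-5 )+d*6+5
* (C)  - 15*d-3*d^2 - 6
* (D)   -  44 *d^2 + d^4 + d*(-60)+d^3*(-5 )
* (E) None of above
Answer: C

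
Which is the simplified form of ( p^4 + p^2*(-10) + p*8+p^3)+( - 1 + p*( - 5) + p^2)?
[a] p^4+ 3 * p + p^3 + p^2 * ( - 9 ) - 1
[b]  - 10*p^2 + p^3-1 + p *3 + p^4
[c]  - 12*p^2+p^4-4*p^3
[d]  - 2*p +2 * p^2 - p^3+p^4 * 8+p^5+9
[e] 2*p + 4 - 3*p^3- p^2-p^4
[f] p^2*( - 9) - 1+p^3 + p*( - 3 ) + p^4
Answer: a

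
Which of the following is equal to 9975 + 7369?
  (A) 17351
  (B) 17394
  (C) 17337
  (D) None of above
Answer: D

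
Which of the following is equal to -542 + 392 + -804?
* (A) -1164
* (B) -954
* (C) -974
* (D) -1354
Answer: B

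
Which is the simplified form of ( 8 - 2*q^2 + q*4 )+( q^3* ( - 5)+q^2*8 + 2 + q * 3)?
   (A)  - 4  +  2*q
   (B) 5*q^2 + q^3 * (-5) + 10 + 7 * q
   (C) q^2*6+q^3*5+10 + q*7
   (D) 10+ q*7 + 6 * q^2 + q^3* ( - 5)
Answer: D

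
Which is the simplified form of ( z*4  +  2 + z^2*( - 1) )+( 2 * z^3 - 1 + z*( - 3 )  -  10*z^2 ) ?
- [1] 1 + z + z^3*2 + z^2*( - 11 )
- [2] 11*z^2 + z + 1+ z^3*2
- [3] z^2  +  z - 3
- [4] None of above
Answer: 1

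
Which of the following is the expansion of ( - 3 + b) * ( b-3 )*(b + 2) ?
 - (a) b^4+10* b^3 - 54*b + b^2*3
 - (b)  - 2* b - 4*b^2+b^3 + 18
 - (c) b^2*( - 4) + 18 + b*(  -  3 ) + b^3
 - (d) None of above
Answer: c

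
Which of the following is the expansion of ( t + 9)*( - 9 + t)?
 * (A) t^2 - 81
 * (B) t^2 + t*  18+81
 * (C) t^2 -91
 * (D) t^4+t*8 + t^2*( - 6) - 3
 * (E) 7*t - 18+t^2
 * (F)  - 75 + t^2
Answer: A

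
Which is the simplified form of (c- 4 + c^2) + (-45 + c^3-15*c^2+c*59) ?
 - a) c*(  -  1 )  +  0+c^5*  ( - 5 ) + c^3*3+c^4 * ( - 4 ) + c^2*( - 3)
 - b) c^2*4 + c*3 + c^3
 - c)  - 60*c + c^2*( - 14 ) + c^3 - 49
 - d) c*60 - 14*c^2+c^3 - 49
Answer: d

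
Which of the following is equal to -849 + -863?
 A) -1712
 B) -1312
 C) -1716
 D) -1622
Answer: A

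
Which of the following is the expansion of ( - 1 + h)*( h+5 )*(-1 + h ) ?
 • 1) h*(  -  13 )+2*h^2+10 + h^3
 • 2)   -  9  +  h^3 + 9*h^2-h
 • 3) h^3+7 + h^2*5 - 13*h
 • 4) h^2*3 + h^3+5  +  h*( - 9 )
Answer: 4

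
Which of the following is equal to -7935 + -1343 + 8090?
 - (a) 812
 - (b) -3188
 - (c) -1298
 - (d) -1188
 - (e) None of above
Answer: d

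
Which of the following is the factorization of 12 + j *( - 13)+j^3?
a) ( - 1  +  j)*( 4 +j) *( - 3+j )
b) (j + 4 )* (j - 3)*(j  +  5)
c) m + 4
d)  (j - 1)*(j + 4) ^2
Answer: a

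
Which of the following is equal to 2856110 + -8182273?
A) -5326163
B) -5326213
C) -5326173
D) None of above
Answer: A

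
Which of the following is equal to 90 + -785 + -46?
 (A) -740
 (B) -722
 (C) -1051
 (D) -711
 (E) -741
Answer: E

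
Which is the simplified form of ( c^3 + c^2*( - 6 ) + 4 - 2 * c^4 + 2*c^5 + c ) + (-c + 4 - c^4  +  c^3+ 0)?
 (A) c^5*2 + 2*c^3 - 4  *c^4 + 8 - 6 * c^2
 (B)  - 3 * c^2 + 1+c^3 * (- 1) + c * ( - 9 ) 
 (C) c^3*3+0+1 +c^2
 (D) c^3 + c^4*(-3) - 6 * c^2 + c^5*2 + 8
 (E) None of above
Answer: E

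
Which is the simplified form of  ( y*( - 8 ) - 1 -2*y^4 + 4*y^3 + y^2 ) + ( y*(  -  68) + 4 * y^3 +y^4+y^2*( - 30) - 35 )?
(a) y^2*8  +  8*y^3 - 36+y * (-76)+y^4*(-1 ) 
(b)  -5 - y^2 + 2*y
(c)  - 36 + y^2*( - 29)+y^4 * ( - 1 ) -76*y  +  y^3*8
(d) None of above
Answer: c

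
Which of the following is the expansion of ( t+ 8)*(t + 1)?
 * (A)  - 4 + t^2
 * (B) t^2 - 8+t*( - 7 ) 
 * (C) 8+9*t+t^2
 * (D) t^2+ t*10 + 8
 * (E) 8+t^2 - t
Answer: C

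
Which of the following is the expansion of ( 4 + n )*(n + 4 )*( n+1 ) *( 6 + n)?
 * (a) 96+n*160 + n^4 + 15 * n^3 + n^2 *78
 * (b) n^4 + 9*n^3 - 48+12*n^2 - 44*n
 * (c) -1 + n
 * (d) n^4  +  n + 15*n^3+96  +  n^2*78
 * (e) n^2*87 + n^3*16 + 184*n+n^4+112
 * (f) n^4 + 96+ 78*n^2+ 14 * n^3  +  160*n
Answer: a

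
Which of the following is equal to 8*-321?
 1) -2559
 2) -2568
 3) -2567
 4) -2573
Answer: 2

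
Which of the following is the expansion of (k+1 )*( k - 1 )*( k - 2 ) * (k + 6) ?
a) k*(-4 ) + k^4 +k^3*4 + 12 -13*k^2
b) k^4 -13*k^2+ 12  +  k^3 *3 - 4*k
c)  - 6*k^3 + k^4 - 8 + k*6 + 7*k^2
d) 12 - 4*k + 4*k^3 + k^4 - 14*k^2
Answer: a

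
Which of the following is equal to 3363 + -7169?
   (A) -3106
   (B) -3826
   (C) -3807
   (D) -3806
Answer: D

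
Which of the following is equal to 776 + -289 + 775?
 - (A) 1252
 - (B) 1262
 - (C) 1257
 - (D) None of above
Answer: B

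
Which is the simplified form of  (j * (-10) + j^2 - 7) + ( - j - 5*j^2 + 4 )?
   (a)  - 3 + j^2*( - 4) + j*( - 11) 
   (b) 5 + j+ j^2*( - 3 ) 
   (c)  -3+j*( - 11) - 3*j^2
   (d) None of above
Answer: a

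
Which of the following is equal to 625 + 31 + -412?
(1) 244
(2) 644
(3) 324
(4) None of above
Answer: 1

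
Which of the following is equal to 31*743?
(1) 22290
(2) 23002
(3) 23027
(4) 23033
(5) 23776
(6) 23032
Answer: 4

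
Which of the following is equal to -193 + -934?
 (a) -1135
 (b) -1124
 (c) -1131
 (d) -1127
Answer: d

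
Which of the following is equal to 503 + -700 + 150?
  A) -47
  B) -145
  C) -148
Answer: A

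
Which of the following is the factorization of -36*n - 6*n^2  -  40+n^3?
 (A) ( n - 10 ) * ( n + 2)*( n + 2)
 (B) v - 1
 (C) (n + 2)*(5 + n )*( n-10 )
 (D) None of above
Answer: A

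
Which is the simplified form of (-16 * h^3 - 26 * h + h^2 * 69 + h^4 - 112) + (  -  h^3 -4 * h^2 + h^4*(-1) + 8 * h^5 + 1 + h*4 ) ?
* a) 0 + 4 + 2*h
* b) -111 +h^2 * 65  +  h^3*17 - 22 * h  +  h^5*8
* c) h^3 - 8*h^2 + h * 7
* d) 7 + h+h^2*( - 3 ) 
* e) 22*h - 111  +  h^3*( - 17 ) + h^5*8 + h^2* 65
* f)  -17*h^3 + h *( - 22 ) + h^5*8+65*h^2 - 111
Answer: f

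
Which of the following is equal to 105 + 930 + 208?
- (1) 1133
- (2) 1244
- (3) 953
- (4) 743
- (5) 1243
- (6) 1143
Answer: 5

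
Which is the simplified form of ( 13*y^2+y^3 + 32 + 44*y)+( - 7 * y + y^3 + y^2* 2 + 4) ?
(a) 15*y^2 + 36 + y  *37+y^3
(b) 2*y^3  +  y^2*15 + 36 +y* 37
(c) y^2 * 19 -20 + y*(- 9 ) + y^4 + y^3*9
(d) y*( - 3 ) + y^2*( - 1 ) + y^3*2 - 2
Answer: b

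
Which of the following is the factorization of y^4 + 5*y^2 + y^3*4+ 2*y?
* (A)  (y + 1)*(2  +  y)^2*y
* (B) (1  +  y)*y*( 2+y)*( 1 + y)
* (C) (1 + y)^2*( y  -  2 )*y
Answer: B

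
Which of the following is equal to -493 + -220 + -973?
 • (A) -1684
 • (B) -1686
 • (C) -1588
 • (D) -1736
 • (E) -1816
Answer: B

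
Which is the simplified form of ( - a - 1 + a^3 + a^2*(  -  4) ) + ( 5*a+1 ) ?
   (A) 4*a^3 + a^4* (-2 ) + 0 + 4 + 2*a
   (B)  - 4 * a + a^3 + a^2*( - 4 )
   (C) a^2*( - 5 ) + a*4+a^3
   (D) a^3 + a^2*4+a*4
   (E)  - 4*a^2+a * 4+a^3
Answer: E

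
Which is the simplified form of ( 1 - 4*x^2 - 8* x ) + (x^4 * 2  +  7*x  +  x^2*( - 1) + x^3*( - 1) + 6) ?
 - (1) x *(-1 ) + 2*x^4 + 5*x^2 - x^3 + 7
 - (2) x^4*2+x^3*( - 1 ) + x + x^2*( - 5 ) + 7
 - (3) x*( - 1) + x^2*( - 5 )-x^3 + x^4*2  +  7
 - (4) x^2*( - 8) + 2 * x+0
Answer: 3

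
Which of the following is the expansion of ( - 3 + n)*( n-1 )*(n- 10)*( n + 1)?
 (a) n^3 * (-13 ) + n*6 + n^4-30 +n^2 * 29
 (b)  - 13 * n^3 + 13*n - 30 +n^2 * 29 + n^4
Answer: b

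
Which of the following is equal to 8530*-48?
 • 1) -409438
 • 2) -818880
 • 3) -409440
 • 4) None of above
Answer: 3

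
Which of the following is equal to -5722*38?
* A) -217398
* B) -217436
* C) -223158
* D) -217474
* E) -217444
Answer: B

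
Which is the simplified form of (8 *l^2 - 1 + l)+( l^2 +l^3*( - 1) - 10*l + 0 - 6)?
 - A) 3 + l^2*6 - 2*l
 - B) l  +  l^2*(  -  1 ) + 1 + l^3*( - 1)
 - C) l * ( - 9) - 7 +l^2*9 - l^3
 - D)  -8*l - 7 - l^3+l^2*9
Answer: C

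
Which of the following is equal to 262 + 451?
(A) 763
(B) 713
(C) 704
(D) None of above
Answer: B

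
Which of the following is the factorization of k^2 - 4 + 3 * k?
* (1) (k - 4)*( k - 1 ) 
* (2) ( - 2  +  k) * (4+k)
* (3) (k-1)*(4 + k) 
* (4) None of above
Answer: 3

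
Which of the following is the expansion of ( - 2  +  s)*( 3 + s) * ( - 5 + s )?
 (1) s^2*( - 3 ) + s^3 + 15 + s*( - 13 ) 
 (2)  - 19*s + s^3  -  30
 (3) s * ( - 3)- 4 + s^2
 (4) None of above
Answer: 4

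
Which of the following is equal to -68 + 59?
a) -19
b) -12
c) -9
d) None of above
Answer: c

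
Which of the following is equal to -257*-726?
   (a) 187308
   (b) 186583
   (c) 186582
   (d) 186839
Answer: c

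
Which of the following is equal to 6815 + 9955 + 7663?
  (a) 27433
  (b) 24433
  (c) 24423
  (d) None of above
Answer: b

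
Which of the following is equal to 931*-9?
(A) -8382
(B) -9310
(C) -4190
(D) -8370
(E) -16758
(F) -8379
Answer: F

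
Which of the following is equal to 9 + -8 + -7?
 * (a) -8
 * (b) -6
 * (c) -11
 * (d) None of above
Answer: b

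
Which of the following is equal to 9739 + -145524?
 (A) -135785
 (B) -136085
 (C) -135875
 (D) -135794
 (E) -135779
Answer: A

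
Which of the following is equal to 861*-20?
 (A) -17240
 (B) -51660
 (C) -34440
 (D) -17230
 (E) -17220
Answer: E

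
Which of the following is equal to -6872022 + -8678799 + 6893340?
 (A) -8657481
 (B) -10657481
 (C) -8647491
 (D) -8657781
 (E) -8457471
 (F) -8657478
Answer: A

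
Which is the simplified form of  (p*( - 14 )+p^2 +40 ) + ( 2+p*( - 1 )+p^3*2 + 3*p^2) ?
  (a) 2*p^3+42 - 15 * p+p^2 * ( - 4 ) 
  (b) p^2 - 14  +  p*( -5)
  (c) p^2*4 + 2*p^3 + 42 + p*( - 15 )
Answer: c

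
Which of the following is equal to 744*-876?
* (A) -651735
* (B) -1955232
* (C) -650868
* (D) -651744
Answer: D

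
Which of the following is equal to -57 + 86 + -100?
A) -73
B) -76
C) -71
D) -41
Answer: C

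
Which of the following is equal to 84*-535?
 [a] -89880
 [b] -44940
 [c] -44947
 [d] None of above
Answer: b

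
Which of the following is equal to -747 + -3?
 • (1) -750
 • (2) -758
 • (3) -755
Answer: 1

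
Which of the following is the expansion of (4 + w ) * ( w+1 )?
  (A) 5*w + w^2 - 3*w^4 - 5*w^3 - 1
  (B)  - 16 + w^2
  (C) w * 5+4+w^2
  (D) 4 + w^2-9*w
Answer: C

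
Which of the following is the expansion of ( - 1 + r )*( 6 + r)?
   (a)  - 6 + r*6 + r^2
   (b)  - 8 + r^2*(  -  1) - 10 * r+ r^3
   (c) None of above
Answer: c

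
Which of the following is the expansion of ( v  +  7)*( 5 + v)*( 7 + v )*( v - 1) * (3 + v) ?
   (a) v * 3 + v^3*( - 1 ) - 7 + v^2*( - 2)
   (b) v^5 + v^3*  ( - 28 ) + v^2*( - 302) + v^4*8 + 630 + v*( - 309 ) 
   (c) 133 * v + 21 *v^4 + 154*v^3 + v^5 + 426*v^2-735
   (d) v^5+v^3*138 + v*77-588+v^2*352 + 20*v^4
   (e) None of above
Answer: c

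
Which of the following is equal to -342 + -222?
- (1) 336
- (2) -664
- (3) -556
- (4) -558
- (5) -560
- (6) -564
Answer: 6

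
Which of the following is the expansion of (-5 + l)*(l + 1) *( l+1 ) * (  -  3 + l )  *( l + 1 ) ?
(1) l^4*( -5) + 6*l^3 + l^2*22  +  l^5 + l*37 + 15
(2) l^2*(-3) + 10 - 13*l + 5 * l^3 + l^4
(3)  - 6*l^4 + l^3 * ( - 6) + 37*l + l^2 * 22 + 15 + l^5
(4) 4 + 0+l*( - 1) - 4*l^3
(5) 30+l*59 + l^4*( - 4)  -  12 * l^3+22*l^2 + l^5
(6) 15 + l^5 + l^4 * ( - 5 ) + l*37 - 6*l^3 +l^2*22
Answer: 6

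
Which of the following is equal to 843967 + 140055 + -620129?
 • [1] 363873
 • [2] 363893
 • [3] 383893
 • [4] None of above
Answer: 2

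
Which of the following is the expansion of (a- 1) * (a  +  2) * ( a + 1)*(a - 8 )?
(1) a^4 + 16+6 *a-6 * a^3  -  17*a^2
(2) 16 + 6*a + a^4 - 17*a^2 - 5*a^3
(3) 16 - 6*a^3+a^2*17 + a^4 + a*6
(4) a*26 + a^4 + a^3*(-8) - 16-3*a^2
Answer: 1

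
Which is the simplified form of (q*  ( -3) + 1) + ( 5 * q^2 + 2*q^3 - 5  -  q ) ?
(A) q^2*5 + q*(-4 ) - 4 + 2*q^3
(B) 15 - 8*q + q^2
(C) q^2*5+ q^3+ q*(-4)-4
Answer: A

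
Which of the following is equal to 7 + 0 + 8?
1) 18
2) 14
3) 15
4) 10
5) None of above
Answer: 3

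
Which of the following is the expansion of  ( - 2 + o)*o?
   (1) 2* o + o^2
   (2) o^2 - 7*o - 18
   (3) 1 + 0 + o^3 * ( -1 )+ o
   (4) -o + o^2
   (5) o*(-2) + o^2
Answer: 5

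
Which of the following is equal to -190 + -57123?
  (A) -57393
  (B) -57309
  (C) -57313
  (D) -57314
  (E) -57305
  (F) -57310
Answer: C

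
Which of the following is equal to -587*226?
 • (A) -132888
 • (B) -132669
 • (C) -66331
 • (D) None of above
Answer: D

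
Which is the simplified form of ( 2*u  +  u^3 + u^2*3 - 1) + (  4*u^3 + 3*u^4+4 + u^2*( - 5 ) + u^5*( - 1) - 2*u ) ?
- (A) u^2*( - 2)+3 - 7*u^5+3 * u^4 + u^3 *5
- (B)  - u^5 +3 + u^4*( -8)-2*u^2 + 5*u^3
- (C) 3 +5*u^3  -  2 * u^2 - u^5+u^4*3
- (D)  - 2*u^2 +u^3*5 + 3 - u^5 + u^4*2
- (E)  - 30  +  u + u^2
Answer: C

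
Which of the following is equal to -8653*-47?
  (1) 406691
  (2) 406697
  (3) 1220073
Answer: 1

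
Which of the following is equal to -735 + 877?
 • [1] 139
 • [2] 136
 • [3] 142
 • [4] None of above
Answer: 3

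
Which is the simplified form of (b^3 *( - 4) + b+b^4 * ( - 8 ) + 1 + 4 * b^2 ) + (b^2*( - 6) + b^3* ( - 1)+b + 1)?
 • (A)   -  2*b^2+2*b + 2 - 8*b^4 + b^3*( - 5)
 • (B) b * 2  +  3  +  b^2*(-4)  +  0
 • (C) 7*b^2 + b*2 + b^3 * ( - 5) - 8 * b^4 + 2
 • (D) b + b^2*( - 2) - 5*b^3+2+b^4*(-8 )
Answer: A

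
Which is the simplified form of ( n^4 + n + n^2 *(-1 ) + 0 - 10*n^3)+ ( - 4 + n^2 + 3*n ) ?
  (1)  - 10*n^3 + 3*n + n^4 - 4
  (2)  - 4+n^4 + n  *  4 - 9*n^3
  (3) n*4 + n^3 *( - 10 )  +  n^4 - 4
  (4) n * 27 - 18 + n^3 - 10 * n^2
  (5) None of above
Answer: 3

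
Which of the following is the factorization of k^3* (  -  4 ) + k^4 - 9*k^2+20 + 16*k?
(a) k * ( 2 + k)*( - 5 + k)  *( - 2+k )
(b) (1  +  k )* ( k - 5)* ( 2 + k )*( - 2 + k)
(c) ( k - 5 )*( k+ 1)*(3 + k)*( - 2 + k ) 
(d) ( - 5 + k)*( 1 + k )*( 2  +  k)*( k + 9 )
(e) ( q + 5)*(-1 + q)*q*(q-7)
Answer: b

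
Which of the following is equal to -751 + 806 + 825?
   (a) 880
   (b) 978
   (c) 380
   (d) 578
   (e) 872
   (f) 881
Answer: a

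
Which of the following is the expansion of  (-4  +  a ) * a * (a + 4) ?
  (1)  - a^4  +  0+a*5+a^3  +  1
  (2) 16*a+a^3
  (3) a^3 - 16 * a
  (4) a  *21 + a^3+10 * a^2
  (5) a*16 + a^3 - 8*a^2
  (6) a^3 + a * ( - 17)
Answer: 3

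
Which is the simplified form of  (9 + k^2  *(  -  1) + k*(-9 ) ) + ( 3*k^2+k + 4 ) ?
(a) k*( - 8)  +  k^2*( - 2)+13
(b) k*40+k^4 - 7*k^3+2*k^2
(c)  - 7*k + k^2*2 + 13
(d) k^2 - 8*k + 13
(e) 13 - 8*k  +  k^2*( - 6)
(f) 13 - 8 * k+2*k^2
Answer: f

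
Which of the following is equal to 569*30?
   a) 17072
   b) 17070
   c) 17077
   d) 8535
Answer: b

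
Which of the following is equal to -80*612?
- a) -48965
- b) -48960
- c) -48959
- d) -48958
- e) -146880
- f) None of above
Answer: b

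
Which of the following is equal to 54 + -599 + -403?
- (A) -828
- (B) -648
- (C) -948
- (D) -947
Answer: C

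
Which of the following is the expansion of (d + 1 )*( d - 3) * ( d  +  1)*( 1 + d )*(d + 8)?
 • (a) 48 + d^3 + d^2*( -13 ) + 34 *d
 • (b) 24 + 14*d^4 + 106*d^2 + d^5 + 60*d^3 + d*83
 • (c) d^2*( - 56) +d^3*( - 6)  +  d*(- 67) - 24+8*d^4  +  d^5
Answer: c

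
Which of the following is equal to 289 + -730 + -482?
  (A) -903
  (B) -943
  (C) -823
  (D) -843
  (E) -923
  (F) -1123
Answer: E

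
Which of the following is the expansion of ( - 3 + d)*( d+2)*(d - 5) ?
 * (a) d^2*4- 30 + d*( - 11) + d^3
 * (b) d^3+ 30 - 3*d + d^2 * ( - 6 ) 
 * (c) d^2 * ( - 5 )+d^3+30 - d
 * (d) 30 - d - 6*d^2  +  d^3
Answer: d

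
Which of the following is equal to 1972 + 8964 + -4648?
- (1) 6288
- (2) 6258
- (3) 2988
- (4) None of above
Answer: 1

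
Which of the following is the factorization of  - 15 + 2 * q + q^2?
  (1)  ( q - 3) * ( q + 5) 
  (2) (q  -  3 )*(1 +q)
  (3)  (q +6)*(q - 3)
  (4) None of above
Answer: 1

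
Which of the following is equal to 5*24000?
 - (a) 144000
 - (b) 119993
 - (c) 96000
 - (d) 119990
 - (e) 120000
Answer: e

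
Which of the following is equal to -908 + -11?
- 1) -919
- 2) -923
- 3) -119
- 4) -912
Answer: 1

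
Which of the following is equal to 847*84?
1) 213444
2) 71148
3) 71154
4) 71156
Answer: 2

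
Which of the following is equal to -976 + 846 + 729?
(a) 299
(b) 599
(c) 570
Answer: b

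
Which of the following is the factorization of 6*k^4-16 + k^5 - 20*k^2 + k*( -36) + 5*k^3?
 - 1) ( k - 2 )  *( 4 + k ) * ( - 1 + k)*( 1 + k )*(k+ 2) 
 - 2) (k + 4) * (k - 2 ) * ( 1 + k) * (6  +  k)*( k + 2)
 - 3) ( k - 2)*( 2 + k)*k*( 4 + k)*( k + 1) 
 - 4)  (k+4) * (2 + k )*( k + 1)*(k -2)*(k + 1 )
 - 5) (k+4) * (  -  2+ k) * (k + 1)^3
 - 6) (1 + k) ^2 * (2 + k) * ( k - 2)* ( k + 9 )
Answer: 4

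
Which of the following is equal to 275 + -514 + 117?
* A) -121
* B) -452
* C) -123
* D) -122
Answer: D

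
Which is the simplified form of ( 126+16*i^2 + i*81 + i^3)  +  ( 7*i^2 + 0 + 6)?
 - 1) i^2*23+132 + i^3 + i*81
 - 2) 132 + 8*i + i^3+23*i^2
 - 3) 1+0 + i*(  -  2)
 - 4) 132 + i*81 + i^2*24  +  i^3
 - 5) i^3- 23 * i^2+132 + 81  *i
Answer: 1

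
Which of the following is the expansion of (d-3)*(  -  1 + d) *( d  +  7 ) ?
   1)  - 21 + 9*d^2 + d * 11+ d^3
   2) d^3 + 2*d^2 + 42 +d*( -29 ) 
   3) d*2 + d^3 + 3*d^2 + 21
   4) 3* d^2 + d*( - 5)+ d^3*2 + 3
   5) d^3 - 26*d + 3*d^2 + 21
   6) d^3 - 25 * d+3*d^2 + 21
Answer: 6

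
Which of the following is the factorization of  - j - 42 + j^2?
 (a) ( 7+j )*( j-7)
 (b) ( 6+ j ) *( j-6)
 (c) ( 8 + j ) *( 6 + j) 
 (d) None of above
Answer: d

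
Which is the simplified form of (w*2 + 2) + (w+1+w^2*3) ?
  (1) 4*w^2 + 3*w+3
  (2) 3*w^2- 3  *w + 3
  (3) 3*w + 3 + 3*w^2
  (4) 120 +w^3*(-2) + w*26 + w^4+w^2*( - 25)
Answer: 3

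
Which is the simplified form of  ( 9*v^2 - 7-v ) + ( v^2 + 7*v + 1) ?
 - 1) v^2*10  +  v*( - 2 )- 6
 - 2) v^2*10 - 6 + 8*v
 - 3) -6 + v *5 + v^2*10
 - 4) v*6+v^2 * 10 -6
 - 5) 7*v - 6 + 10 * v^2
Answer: 4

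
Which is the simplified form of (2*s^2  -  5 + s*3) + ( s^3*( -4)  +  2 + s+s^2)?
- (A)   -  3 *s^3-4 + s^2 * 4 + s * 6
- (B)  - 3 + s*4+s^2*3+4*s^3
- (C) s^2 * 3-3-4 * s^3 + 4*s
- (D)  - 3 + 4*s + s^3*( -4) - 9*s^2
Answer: C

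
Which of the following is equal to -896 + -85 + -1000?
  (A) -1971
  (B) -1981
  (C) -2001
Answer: B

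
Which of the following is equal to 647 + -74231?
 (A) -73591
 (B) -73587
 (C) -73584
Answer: C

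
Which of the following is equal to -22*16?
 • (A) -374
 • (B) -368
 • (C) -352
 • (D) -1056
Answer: C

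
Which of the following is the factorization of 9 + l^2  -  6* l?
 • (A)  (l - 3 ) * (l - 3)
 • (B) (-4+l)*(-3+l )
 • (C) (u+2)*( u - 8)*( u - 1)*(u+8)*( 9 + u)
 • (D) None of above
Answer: A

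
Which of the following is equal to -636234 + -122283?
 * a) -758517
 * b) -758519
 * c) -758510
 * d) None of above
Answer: a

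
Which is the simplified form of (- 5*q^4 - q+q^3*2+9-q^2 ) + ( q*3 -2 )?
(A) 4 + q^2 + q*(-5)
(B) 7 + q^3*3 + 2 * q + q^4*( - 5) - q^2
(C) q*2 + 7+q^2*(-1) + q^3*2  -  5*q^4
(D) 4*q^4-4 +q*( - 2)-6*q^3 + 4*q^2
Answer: C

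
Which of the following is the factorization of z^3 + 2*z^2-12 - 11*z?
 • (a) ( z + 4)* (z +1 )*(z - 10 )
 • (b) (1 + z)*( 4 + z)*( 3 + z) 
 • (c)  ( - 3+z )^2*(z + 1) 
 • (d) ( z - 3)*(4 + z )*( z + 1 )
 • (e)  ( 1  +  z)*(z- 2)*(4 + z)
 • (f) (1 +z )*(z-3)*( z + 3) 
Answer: d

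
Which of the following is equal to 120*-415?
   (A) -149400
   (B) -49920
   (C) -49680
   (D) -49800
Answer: D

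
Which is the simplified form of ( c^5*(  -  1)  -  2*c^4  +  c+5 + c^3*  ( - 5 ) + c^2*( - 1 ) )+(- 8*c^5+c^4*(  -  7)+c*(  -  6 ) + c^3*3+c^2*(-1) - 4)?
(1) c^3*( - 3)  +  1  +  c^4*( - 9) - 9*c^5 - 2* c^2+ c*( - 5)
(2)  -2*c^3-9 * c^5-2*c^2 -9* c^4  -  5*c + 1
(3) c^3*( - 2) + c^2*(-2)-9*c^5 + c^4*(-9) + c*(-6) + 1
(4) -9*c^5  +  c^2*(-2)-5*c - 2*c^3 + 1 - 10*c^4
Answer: 2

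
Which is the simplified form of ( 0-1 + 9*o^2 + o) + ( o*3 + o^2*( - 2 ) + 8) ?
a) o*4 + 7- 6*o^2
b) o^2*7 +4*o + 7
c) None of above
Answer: b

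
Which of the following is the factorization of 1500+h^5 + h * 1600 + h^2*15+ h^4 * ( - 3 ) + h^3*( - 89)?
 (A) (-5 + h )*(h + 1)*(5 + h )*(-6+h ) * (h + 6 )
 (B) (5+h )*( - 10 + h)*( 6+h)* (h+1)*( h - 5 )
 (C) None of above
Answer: B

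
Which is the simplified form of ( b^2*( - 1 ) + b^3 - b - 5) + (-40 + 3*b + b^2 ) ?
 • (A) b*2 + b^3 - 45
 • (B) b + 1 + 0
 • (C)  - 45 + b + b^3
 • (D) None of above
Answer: A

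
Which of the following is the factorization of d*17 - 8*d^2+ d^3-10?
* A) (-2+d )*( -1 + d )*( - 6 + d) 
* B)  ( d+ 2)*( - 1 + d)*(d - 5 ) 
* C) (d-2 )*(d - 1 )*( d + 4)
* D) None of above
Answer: D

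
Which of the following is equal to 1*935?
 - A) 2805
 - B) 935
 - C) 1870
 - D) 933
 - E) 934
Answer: B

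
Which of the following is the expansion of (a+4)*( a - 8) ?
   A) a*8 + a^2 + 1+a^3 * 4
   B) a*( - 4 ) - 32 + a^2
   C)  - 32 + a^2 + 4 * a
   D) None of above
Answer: B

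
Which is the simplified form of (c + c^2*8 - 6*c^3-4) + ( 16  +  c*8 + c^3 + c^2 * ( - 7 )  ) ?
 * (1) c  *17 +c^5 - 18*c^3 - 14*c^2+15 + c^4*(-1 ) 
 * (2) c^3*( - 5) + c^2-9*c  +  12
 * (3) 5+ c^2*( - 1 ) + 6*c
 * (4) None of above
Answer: 4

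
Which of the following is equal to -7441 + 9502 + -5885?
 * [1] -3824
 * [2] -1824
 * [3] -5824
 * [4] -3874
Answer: 1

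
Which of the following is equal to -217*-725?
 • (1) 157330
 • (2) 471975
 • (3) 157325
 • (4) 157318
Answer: 3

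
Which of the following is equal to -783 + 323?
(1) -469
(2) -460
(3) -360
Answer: 2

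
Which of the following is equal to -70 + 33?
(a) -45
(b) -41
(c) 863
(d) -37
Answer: d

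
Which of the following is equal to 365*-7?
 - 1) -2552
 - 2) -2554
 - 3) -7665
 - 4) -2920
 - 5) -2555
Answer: 5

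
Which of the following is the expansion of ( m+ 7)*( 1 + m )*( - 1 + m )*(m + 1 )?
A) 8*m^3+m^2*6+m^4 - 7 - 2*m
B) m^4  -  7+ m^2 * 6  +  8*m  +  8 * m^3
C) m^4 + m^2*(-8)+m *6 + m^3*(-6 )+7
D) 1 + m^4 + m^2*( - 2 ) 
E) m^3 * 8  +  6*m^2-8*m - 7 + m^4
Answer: E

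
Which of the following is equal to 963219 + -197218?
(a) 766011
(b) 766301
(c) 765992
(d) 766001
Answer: d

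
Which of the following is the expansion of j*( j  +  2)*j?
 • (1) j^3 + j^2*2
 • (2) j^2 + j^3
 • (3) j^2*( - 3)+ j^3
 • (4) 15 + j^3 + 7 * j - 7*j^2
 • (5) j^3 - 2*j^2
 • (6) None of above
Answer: 1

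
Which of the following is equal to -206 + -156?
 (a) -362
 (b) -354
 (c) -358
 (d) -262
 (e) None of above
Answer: a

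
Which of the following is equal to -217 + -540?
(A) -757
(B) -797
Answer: A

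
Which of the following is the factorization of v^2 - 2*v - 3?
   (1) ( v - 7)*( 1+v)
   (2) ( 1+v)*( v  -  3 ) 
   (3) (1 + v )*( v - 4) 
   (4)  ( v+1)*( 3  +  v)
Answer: 2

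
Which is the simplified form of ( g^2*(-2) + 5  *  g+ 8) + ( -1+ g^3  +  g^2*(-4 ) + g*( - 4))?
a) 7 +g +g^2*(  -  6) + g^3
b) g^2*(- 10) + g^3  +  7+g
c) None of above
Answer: a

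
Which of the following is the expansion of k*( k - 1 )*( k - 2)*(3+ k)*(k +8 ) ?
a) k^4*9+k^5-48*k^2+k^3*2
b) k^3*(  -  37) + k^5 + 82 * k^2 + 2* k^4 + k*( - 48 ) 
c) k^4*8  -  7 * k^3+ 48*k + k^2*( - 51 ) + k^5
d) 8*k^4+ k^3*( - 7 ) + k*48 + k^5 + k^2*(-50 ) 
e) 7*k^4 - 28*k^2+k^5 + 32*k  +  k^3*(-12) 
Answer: d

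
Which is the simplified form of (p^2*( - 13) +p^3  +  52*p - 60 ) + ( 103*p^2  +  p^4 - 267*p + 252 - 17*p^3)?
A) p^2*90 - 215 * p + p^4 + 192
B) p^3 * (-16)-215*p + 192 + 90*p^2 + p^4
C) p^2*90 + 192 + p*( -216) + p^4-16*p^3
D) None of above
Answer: B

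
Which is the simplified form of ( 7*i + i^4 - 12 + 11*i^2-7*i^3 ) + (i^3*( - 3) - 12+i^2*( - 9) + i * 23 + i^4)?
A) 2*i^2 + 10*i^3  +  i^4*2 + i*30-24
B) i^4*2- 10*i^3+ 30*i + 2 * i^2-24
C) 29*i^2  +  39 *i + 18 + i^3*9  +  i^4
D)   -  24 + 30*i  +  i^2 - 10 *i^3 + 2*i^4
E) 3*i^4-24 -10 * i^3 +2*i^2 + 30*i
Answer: B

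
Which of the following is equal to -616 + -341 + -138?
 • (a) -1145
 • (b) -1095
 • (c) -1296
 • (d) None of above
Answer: b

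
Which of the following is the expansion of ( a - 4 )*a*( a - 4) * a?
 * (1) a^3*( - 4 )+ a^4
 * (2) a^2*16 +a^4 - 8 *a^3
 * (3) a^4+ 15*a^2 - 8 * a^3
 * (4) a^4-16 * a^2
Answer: 2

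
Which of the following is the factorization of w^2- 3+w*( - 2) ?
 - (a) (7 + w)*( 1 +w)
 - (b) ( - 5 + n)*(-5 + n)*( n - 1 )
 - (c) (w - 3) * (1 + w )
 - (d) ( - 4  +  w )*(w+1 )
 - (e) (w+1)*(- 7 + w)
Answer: c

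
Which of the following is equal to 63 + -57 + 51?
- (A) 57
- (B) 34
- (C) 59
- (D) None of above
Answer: A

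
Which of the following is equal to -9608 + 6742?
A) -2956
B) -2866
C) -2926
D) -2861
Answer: B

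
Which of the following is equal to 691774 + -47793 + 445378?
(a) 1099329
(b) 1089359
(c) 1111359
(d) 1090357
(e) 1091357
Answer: b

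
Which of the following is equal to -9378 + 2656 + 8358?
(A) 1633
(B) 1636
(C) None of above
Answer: B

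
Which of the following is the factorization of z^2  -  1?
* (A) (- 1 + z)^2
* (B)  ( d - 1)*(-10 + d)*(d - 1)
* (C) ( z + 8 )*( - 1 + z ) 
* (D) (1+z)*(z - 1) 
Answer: D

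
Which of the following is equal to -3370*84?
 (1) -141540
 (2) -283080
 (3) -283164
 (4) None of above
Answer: 2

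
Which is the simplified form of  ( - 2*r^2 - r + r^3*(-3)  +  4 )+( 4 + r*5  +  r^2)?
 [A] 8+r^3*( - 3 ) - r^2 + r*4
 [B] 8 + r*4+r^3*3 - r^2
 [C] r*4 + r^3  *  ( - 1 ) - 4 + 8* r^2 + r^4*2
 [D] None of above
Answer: A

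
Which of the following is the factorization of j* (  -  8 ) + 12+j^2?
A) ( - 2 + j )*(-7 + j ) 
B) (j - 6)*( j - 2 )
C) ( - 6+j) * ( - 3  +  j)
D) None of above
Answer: B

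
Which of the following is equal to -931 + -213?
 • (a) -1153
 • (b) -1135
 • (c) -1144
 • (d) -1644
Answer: c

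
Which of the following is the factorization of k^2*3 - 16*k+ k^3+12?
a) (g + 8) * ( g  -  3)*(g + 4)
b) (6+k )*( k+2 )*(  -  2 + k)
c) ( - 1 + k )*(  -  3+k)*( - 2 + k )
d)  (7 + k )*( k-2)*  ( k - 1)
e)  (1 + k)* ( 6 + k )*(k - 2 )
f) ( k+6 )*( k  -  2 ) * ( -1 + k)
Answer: f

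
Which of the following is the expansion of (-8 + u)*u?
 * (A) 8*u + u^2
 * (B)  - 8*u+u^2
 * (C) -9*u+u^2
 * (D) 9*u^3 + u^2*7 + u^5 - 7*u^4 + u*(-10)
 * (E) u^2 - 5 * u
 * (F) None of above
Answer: B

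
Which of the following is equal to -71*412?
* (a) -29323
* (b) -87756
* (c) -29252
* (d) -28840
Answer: c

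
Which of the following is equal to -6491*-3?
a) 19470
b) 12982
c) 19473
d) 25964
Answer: c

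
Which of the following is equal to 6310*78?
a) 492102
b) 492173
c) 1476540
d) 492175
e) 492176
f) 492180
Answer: f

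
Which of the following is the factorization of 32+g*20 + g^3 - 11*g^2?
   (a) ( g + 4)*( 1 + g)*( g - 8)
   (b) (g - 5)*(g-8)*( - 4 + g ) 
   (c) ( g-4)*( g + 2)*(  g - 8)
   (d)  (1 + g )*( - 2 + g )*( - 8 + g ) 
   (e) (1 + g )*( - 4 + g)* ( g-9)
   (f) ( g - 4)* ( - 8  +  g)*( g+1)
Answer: f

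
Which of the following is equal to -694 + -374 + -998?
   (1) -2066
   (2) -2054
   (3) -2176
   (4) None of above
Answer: 1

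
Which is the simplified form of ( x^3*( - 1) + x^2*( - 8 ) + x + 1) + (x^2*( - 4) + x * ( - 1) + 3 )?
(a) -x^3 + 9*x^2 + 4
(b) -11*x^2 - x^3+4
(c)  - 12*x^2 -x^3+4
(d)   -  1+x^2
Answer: c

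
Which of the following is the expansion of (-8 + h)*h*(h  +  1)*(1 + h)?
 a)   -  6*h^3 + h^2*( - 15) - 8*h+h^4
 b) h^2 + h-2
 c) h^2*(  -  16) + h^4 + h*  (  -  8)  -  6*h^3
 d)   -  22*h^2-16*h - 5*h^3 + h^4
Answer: a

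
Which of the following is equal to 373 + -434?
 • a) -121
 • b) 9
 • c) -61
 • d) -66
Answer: c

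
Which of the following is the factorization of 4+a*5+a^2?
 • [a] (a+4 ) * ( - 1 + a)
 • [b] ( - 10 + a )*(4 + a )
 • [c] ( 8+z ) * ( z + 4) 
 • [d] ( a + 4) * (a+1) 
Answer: d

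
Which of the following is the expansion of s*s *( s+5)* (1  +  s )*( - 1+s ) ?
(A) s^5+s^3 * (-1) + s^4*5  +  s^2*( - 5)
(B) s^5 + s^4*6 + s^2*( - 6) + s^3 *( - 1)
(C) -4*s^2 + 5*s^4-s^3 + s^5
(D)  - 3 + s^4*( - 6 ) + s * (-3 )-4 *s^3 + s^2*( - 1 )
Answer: A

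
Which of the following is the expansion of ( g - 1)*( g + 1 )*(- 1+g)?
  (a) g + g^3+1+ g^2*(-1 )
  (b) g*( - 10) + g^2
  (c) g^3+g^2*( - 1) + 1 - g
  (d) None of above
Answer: c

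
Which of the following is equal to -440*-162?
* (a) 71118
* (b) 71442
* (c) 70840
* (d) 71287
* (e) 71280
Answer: e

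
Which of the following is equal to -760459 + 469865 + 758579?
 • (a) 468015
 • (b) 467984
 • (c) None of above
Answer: c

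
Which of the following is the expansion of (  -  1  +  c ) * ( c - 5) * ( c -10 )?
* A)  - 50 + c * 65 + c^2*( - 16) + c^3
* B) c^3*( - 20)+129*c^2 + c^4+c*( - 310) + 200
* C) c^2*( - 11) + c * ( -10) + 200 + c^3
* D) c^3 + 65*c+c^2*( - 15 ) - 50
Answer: A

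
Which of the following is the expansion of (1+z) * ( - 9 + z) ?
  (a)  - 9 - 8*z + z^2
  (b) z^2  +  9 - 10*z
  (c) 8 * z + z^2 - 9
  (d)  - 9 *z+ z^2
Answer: a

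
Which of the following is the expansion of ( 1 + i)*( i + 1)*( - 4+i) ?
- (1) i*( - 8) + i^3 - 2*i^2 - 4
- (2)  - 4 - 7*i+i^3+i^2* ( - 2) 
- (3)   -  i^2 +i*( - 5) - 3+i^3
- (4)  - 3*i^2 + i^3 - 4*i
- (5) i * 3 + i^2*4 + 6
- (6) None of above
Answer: 2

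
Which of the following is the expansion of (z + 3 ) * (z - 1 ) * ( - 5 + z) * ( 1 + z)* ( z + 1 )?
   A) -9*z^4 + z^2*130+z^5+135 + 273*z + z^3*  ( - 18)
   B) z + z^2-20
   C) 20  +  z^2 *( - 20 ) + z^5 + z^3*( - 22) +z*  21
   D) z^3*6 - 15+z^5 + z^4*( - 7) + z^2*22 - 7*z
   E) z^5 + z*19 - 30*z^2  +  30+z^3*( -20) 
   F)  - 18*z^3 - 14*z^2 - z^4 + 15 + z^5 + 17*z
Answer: F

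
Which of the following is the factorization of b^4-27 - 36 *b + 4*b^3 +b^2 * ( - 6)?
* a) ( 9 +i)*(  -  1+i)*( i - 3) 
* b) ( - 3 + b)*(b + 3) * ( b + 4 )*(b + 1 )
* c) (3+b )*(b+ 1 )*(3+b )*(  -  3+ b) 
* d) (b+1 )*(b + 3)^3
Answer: c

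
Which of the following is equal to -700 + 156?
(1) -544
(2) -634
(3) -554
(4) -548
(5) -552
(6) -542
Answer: 1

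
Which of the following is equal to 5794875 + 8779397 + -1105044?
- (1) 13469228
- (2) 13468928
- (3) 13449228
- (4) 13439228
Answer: 1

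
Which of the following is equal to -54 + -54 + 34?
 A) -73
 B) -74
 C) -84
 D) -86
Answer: B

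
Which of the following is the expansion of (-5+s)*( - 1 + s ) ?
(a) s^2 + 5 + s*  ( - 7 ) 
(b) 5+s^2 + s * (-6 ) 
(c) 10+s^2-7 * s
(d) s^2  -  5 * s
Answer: b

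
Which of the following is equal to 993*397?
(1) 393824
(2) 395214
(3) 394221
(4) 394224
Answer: 3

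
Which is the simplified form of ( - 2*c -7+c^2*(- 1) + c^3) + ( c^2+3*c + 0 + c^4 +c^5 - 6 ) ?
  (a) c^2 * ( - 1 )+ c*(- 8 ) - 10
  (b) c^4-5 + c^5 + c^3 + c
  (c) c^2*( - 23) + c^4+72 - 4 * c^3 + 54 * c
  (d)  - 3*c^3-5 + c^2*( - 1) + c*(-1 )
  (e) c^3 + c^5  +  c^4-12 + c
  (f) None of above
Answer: f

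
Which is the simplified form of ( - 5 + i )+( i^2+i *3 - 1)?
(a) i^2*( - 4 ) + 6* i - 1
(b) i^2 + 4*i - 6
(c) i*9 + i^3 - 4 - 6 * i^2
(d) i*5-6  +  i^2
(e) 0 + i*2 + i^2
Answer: b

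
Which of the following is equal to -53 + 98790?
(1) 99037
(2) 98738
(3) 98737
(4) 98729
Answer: 3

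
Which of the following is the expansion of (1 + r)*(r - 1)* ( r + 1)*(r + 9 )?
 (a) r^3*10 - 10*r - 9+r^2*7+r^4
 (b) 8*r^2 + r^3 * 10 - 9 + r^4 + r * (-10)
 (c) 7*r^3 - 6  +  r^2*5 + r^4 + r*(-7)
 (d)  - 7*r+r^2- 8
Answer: b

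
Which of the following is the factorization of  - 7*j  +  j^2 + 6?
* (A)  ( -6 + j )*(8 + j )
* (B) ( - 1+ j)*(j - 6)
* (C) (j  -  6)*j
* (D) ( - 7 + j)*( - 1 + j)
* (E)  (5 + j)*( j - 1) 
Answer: B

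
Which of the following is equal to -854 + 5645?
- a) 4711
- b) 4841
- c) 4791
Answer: c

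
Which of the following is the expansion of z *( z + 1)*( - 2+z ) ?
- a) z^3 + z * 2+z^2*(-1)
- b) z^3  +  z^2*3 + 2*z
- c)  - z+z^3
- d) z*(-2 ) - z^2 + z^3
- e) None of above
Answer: d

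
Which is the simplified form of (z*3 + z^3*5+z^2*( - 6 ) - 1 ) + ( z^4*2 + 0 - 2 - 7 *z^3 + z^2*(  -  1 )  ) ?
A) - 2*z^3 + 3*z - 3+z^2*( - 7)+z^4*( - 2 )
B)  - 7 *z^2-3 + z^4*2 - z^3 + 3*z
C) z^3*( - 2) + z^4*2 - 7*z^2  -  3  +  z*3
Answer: C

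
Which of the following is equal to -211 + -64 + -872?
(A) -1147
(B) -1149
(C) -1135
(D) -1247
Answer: A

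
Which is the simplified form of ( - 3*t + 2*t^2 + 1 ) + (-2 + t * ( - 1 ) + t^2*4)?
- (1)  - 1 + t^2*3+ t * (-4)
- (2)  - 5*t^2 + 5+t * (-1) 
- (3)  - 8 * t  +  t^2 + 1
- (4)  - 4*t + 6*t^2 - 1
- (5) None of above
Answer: 4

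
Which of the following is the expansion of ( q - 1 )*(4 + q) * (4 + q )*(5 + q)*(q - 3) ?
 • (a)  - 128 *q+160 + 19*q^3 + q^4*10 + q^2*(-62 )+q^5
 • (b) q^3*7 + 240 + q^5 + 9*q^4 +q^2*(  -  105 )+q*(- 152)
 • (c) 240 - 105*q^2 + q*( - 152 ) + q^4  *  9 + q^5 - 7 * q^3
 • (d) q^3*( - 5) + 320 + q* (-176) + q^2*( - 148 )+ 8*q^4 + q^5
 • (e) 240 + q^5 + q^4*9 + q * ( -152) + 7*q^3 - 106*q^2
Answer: b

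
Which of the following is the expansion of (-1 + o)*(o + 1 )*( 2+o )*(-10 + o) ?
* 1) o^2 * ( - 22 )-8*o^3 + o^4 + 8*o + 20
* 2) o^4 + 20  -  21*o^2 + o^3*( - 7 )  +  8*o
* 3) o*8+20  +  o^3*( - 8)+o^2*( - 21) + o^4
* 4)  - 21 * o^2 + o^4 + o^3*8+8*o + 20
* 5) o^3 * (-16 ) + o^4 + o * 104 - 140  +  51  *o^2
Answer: 3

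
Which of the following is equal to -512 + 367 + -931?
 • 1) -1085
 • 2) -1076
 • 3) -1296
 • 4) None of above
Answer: 2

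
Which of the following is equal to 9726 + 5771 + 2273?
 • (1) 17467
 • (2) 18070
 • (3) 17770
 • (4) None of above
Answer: 3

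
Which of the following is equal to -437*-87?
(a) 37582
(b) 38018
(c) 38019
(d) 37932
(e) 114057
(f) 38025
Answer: c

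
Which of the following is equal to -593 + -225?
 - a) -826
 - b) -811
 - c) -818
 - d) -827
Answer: c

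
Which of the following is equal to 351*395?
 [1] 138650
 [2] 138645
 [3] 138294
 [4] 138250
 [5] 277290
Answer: 2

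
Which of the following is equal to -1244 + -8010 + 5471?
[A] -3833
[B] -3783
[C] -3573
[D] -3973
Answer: B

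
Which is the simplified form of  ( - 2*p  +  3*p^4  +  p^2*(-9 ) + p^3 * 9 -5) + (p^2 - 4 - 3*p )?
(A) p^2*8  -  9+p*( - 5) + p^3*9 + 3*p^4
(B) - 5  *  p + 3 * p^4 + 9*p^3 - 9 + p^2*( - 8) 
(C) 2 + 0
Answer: B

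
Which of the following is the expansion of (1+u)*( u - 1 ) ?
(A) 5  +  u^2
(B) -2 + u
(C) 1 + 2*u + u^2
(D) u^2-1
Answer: D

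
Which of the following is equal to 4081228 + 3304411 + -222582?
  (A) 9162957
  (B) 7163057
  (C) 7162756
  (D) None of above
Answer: B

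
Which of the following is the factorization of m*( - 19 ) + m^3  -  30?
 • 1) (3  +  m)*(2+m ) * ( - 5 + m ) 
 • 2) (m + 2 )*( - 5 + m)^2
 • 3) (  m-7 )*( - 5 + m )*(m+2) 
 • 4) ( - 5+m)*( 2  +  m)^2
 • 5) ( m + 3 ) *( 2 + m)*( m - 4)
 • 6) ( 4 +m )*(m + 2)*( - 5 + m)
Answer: 1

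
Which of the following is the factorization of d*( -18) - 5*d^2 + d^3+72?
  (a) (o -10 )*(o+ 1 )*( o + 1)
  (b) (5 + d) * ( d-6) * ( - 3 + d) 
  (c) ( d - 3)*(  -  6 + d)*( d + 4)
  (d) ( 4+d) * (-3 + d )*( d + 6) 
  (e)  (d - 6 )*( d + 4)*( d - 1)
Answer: c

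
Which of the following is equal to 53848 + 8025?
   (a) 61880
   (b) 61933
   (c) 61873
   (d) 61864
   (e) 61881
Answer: c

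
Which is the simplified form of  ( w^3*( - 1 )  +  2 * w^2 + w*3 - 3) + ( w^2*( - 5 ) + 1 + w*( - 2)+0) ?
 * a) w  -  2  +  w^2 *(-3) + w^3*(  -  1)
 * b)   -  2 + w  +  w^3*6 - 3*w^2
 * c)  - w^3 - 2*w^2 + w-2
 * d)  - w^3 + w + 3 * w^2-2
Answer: a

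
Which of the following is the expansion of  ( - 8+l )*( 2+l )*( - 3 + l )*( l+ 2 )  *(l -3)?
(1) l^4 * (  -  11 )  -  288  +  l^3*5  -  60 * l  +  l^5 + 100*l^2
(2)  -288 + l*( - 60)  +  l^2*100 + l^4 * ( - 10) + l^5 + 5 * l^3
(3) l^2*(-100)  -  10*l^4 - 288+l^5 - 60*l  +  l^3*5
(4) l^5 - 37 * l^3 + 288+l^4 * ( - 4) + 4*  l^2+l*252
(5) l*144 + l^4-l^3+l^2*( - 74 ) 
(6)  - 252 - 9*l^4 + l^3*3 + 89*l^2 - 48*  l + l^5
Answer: 2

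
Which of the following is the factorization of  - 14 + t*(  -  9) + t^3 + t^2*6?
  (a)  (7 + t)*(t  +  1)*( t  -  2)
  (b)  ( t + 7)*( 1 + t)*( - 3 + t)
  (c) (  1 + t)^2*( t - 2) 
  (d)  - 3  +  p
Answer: a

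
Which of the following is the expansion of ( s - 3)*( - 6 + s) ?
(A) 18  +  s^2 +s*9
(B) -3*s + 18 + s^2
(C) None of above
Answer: C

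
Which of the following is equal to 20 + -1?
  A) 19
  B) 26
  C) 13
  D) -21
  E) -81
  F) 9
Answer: A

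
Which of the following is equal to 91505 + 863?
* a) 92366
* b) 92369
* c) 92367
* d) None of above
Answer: d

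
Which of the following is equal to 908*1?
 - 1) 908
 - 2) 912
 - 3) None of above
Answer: 1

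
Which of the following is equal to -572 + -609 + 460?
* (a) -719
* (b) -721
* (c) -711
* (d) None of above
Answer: b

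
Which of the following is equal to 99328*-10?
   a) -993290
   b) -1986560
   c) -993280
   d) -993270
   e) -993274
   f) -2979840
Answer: c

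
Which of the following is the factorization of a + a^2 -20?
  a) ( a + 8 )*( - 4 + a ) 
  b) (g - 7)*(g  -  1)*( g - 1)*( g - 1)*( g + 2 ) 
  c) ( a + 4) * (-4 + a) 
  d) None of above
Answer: d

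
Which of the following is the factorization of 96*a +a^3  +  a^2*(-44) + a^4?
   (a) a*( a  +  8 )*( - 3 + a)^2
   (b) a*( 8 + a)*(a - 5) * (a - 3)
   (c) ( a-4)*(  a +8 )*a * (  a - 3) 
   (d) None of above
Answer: c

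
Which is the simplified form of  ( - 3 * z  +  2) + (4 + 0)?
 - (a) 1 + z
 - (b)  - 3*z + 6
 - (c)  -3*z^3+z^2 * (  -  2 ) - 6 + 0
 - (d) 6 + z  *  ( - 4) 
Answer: b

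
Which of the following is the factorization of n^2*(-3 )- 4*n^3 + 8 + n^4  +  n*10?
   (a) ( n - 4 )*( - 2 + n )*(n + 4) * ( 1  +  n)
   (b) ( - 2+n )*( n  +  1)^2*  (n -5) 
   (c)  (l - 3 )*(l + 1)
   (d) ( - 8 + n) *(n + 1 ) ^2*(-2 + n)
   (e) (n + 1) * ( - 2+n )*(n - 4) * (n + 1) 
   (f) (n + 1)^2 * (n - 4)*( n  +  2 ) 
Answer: e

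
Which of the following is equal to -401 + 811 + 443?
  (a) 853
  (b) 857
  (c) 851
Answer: a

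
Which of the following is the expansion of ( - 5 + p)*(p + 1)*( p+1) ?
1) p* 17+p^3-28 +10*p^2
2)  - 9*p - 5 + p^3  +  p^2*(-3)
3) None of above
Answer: 2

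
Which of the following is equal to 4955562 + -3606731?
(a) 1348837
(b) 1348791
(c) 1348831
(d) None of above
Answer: c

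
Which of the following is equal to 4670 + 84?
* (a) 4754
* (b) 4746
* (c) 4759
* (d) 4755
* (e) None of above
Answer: a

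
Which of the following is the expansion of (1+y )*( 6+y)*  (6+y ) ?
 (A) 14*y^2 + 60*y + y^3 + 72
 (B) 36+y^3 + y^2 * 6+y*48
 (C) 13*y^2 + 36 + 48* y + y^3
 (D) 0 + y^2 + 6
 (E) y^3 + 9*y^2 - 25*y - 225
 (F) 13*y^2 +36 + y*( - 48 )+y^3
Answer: C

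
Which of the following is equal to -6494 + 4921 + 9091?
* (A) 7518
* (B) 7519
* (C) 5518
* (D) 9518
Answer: A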